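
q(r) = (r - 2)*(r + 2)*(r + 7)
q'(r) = (r - 2)*(r + 2) + (r - 2)*(r + 7) + (r + 2)*(r + 7)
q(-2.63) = 12.75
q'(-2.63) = -20.07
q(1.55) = -13.66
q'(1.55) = 24.91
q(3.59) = 94.12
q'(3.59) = 84.92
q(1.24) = -20.29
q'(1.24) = 17.97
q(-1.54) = -8.89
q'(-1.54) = -18.45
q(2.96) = 47.43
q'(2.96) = 63.72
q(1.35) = -18.18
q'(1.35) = 20.37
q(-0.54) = -23.96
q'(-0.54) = -10.69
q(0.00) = -28.00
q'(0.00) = -4.00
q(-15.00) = -1768.00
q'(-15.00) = 461.00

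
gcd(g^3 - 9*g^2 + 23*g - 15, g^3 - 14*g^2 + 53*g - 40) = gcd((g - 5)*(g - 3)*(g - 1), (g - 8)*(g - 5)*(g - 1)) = g^2 - 6*g + 5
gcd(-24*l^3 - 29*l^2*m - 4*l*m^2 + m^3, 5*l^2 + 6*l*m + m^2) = l + m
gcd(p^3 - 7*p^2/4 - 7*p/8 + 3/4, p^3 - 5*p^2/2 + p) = p^2 - 5*p/2 + 1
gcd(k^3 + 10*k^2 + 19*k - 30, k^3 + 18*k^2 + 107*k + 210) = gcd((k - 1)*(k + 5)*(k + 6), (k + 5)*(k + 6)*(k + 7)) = k^2 + 11*k + 30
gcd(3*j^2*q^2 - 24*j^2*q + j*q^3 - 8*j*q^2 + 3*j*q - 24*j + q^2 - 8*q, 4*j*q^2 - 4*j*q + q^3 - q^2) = 1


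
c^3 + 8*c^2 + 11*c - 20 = (c - 1)*(c + 4)*(c + 5)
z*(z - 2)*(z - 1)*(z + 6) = z^4 + 3*z^3 - 16*z^2 + 12*z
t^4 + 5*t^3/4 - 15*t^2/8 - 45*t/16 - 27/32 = (t - 3/2)*(t + 1/2)*(t + 3/4)*(t + 3/2)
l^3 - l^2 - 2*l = l*(l - 2)*(l + 1)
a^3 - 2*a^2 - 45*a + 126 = (a - 6)*(a - 3)*(a + 7)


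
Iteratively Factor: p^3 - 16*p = (p - 4)*(p^2 + 4*p) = (p - 4)*(p + 4)*(p)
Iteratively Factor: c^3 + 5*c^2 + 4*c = (c)*(c^2 + 5*c + 4) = c*(c + 1)*(c + 4)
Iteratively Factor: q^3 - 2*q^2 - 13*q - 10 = (q + 2)*(q^2 - 4*q - 5) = (q - 5)*(q + 2)*(q + 1)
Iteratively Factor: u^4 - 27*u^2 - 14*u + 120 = (u - 5)*(u^3 + 5*u^2 - 2*u - 24) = (u - 5)*(u + 3)*(u^2 + 2*u - 8) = (u - 5)*(u - 2)*(u + 3)*(u + 4)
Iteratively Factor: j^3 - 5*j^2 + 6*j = (j - 3)*(j^2 - 2*j) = j*(j - 3)*(j - 2)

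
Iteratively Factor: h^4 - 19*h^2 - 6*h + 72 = (h + 3)*(h^3 - 3*h^2 - 10*h + 24) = (h - 4)*(h + 3)*(h^2 + h - 6) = (h - 4)*(h - 2)*(h + 3)*(h + 3)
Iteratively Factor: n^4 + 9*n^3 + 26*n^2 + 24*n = (n + 2)*(n^3 + 7*n^2 + 12*n) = (n + 2)*(n + 4)*(n^2 + 3*n) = n*(n + 2)*(n + 4)*(n + 3)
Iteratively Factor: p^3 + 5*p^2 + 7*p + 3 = (p + 3)*(p^2 + 2*p + 1) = (p + 1)*(p + 3)*(p + 1)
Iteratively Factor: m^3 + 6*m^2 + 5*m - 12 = (m + 3)*(m^2 + 3*m - 4) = (m - 1)*(m + 3)*(m + 4)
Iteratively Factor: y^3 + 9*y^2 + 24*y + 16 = (y + 4)*(y^2 + 5*y + 4) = (y + 1)*(y + 4)*(y + 4)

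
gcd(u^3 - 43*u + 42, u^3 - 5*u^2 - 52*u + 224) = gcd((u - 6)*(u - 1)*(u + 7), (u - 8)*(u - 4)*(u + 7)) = u + 7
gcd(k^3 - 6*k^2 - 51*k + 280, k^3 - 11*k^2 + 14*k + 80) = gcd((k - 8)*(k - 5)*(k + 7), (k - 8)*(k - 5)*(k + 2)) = k^2 - 13*k + 40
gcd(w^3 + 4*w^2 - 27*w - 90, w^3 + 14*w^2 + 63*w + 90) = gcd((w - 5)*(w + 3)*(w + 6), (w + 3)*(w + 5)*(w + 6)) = w^2 + 9*w + 18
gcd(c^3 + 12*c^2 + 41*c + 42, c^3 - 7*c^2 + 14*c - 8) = 1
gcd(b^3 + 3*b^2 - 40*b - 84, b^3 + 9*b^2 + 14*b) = b^2 + 9*b + 14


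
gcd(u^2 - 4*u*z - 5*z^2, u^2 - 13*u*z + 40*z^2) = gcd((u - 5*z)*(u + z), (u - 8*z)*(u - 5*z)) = -u + 5*z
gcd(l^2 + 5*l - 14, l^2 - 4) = l - 2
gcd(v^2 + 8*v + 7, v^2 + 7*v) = v + 7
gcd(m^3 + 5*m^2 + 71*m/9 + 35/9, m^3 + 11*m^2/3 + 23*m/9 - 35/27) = m^2 + 4*m + 35/9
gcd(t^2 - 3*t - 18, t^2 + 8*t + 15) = t + 3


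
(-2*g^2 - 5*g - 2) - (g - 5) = -2*g^2 - 6*g + 3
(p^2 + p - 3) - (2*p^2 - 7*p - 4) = -p^2 + 8*p + 1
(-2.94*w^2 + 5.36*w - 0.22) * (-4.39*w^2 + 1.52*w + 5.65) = 12.9066*w^4 - 27.9992*w^3 - 7.498*w^2 + 29.9496*w - 1.243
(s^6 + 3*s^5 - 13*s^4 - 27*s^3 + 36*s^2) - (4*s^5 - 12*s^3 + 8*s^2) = s^6 - s^5 - 13*s^4 - 15*s^3 + 28*s^2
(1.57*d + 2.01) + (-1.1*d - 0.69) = 0.47*d + 1.32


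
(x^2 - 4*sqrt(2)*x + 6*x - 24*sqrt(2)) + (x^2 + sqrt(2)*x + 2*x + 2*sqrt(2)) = 2*x^2 - 3*sqrt(2)*x + 8*x - 22*sqrt(2)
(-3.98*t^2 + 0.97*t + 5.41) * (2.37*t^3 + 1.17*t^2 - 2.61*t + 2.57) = -9.4326*t^5 - 2.3577*t^4 + 24.3444*t^3 - 6.4306*t^2 - 11.6272*t + 13.9037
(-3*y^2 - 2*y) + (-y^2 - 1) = -4*y^2 - 2*y - 1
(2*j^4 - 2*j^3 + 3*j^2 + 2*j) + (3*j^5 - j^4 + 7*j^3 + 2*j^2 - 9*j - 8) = 3*j^5 + j^4 + 5*j^3 + 5*j^2 - 7*j - 8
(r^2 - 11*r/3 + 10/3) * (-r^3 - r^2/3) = -r^5 + 10*r^4/3 - 19*r^3/9 - 10*r^2/9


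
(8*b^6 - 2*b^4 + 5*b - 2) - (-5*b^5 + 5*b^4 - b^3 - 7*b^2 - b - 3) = 8*b^6 + 5*b^5 - 7*b^4 + b^3 + 7*b^2 + 6*b + 1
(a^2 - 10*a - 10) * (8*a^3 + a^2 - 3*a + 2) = 8*a^5 - 79*a^4 - 93*a^3 + 22*a^2 + 10*a - 20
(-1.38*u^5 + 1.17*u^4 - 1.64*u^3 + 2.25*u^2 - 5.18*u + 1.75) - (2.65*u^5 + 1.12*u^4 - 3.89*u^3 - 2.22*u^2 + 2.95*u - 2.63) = -4.03*u^5 + 0.0499999999999998*u^4 + 2.25*u^3 + 4.47*u^2 - 8.13*u + 4.38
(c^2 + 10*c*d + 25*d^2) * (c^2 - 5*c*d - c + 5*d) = c^4 + 5*c^3*d - c^3 - 25*c^2*d^2 - 5*c^2*d - 125*c*d^3 + 25*c*d^2 + 125*d^3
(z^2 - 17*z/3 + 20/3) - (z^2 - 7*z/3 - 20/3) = 40/3 - 10*z/3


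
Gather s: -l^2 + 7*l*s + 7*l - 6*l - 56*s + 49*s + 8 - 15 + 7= -l^2 + l + s*(7*l - 7)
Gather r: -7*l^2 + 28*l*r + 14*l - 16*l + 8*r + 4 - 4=-7*l^2 - 2*l + r*(28*l + 8)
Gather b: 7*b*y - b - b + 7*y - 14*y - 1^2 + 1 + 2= b*(7*y - 2) - 7*y + 2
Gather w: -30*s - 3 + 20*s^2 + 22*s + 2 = 20*s^2 - 8*s - 1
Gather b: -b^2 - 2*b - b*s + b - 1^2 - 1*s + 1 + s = -b^2 + b*(-s - 1)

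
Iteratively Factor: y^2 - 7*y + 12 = (y - 4)*(y - 3)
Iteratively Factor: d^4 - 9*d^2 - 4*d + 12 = (d - 3)*(d^3 + 3*d^2 - 4) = (d - 3)*(d + 2)*(d^2 + d - 2) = (d - 3)*(d + 2)^2*(d - 1)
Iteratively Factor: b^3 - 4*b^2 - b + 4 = (b - 1)*(b^2 - 3*b - 4) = (b - 1)*(b + 1)*(b - 4)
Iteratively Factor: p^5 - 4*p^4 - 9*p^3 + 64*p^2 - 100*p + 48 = (p - 1)*(p^4 - 3*p^3 - 12*p^2 + 52*p - 48) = (p - 2)*(p - 1)*(p^3 - p^2 - 14*p + 24) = (p - 2)*(p - 1)*(p + 4)*(p^2 - 5*p + 6) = (p - 2)^2*(p - 1)*(p + 4)*(p - 3)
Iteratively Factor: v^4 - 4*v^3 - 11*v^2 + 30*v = (v + 3)*(v^3 - 7*v^2 + 10*v) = (v - 5)*(v + 3)*(v^2 - 2*v) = (v - 5)*(v - 2)*(v + 3)*(v)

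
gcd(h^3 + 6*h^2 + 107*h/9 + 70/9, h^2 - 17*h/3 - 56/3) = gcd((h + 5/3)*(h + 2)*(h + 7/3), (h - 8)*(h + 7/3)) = h + 7/3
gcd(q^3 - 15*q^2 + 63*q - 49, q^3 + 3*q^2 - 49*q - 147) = q - 7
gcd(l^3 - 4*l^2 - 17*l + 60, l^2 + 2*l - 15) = l - 3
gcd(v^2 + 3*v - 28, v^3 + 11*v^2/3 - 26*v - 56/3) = v^2 + 3*v - 28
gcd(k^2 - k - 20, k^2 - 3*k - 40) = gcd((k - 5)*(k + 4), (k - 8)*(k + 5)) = 1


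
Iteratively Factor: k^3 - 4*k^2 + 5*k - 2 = (k - 1)*(k^2 - 3*k + 2) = (k - 1)^2*(k - 2)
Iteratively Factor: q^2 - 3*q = (q)*(q - 3)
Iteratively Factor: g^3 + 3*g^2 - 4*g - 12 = (g - 2)*(g^2 + 5*g + 6) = (g - 2)*(g + 3)*(g + 2)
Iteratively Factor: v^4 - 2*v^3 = (v)*(v^3 - 2*v^2) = v*(v - 2)*(v^2) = v^2*(v - 2)*(v)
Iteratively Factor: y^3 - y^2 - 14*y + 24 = (y - 3)*(y^2 + 2*y - 8) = (y - 3)*(y - 2)*(y + 4)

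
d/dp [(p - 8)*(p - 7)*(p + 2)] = 3*p^2 - 26*p + 26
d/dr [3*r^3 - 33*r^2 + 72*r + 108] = 9*r^2 - 66*r + 72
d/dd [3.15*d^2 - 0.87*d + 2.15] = 6.3*d - 0.87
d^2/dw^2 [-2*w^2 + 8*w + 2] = -4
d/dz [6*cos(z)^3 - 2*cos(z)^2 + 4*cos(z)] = 2*(-9*cos(z)^2 + 2*cos(z) - 2)*sin(z)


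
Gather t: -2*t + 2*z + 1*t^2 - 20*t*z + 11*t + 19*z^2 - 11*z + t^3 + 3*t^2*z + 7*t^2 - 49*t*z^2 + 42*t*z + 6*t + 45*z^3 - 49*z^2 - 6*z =t^3 + t^2*(3*z + 8) + t*(-49*z^2 + 22*z + 15) + 45*z^3 - 30*z^2 - 15*z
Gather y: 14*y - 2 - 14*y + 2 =0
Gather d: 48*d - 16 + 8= 48*d - 8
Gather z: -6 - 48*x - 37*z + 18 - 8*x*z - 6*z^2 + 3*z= -48*x - 6*z^2 + z*(-8*x - 34) + 12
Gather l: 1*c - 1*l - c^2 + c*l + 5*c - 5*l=-c^2 + 6*c + l*(c - 6)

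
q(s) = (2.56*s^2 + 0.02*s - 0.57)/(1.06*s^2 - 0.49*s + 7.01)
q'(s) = (0.49 - 2.12*s)*(2.56*s^2 + 0.02*s - 0.57)/(1.06*s^2 - 0.49*s + 7.01)^2 + (5.12*s + 0.02)/(1.06*s^2 - 0.49*s + 7.01) = (-1.2756*s^2 + 37.0996*s - 0.1391)/(1.1236*s^4 - 1.0388*s^3 + 15.1013*s^2 - 6.8698*s + 49.1401)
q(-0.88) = 0.17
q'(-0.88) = -0.49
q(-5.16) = 1.79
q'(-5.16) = -0.16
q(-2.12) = 0.85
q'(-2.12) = -0.51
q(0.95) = 0.23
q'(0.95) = 0.60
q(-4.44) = 1.66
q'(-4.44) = -0.21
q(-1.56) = 0.54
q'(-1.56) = -0.57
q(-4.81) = 1.73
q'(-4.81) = -0.18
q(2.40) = 1.19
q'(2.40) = 0.57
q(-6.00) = 1.90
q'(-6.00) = -0.12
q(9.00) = 2.34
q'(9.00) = 0.03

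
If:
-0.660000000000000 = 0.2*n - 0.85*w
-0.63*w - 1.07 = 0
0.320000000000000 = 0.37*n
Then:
No Solution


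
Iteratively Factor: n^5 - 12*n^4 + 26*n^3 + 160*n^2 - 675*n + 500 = (n + 4)*(n^4 - 16*n^3 + 90*n^2 - 200*n + 125) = (n - 5)*(n + 4)*(n^3 - 11*n^2 + 35*n - 25) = (n - 5)^2*(n + 4)*(n^2 - 6*n + 5) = (n - 5)^2*(n - 1)*(n + 4)*(n - 5)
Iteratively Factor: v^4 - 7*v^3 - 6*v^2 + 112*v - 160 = (v - 4)*(v^3 - 3*v^2 - 18*v + 40) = (v - 4)*(v + 4)*(v^2 - 7*v + 10) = (v - 4)*(v - 2)*(v + 4)*(v - 5)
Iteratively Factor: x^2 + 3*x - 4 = (x + 4)*(x - 1)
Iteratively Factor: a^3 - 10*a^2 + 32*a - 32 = (a - 2)*(a^2 - 8*a + 16) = (a - 4)*(a - 2)*(a - 4)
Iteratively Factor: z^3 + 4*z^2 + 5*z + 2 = (z + 2)*(z^2 + 2*z + 1) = (z + 1)*(z + 2)*(z + 1)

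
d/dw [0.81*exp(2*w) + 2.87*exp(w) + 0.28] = (1.62*exp(w) + 2.87)*exp(w)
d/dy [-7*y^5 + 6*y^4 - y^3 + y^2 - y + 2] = -35*y^4 + 24*y^3 - 3*y^2 + 2*y - 1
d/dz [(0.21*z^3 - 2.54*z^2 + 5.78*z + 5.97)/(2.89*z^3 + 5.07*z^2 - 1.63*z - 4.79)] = (8.4053*z^4 - 34.093*z^3 - 79.942*z^2 - 36.2026*z - 17.9551)/(8.3521*z^6 + 29.3046*z^5 + 16.2835*z^4 - 44.2144*z^3 - 45.9137*z^2 + 15.6154*z + 22.9441)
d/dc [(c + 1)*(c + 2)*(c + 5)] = 3*c^2 + 16*c + 17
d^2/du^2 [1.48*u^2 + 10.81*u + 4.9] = 2.96000000000000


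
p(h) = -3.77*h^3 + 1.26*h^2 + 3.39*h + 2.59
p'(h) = -11.31*h^2 + 2.52*h + 3.39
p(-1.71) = 19.33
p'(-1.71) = -33.99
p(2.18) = -23.09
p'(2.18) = -44.87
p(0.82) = 4.14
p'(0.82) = -2.15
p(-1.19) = 6.69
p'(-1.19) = -15.62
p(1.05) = 3.17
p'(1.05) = -6.43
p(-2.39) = 53.15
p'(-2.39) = -67.24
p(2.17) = -22.64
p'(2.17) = -44.40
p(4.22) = -243.99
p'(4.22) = -187.39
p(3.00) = -77.69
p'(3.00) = -90.84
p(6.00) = -746.03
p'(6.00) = -388.65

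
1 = 1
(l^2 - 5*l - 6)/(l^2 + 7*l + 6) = (l - 6)/(l + 6)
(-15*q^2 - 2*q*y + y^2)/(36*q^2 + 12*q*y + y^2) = (-15*q^2 - 2*q*y + y^2)/(36*q^2 + 12*q*y + y^2)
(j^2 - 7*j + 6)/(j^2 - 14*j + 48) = (j - 1)/(j - 8)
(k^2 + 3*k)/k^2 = (k + 3)/k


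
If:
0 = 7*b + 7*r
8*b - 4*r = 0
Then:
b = 0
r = 0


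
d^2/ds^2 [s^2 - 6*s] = 2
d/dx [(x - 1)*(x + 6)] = 2*x + 5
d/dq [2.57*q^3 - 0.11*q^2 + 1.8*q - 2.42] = 7.71*q^2 - 0.22*q + 1.8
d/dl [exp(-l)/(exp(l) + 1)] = (-2*exp(l) - 1)*exp(-l)/(exp(2*l) + 2*exp(l) + 1)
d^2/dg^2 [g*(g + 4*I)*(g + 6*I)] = 6*g + 20*I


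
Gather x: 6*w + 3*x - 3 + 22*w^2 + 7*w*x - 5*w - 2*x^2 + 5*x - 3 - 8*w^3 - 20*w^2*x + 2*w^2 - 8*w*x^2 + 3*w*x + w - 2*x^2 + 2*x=-8*w^3 + 24*w^2 + 2*w + x^2*(-8*w - 4) + x*(-20*w^2 + 10*w + 10) - 6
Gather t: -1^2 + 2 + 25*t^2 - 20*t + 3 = 25*t^2 - 20*t + 4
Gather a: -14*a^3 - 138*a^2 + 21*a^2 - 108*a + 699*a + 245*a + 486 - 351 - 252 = -14*a^3 - 117*a^2 + 836*a - 117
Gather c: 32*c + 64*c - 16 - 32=96*c - 48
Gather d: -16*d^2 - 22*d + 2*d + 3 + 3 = -16*d^2 - 20*d + 6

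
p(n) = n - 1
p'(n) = 1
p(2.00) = 1.00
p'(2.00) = 1.00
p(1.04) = 0.04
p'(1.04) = 1.00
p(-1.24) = -2.24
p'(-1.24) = 1.00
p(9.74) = 8.74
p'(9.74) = 1.00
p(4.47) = 3.47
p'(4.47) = 1.00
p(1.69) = 0.69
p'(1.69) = 1.00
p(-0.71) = -1.71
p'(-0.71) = 1.00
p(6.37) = 5.37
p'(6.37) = 1.00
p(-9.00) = -10.00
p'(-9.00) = 1.00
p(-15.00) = -16.00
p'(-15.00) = 1.00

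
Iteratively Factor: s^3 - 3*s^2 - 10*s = (s)*(s^2 - 3*s - 10) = s*(s + 2)*(s - 5)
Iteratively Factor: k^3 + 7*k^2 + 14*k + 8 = (k + 1)*(k^2 + 6*k + 8) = (k + 1)*(k + 2)*(k + 4)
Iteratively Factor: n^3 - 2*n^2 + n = (n - 1)*(n^2 - n) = n*(n - 1)*(n - 1)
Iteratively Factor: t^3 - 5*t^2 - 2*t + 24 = (t + 2)*(t^2 - 7*t + 12) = (t - 4)*(t + 2)*(t - 3)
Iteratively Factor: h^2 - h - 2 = (h + 1)*(h - 2)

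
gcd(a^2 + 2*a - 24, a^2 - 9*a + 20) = a - 4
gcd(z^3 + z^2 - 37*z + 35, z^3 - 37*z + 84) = z + 7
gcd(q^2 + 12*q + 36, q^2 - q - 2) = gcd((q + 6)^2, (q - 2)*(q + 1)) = 1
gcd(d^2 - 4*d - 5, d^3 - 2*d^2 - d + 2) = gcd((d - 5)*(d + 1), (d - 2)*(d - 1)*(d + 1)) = d + 1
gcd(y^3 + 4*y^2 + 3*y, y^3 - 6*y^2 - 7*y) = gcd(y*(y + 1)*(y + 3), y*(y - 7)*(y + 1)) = y^2 + y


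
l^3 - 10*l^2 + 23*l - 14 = (l - 7)*(l - 2)*(l - 1)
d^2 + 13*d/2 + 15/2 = (d + 3/2)*(d + 5)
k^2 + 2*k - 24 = (k - 4)*(k + 6)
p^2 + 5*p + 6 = (p + 2)*(p + 3)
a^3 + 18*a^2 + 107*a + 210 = (a + 5)*(a + 6)*(a + 7)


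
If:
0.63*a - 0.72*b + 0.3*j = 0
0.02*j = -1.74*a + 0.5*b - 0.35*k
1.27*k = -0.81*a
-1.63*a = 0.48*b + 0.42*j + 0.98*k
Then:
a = 0.00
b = 0.00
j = 0.00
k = 0.00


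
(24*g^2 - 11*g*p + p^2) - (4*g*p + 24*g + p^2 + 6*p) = 24*g^2 - 15*g*p - 24*g - 6*p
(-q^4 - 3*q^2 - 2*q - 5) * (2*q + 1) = -2*q^5 - q^4 - 6*q^3 - 7*q^2 - 12*q - 5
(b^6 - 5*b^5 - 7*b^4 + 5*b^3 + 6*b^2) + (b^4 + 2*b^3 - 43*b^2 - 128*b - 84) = b^6 - 5*b^5 - 6*b^4 + 7*b^3 - 37*b^2 - 128*b - 84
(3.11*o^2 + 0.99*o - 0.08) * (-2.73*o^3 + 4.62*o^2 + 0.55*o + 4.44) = -8.4903*o^5 + 11.6655*o^4 + 6.5027*o^3 + 13.9833*o^2 + 4.3516*o - 0.3552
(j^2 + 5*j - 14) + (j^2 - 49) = 2*j^2 + 5*j - 63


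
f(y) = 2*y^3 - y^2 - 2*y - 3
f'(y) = 6*y^2 - 2*y - 2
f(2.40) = 14.09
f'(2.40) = 27.76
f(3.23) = 47.50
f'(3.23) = 54.14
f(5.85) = 351.48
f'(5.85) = 191.64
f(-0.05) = -2.90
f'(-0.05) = -1.88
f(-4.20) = -160.42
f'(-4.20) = 112.24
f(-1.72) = -12.70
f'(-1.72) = 19.19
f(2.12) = 7.32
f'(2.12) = 20.73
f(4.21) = 120.09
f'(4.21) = 95.92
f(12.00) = 3285.00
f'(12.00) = 838.00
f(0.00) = -3.00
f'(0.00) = -2.00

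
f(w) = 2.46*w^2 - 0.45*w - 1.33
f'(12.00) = 58.59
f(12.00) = 347.51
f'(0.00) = -0.45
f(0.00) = -1.33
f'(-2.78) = -14.13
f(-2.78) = 18.93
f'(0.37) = 1.37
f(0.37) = -1.16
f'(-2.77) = -14.08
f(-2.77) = 18.79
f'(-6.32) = -31.54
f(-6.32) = 99.77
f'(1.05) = 4.72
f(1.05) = 0.91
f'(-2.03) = -10.44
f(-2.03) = 9.72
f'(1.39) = 6.39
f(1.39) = 2.80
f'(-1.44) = -7.53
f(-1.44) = 4.42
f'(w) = 4.92*w - 0.45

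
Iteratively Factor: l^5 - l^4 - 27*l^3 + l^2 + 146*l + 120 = (l - 3)*(l^4 + 2*l^3 - 21*l^2 - 62*l - 40) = (l - 3)*(l + 2)*(l^3 - 21*l - 20) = (l - 3)*(l + 1)*(l + 2)*(l^2 - l - 20) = (l - 5)*(l - 3)*(l + 1)*(l + 2)*(l + 4)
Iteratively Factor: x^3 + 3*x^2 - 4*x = (x + 4)*(x^2 - x) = (x - 1)*(x + 4)*(x)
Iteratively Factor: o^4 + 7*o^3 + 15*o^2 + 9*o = (o + 3)*(o^3 + 4*o^2 + 3*o) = (o + 1)*(o + 3)*(o^2 + 3*o) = (o + 1)*(o + 3)^2*(o)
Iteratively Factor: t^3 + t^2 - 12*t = (t)*(t^2 + t - 12) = t*(t + 4)*(t - 3)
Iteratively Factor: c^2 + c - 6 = (c + 3)*(c - 2)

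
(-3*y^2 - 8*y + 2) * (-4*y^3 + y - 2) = 12*y^5 + 32*y^4 - 11*y^3 - 2*y^2 + 18*y - 4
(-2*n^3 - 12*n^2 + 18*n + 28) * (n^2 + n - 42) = -2*n^5 - 14*n^4 + 90*n^3 + 550*n^2 - 728*n - 1176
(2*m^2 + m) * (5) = 10*m^2 + 5*m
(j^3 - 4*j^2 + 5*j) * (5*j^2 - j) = 5*j^5 - 21*j^4 + 29*j^3 - 5*j^2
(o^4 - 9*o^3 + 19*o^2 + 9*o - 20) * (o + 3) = o^5 - 6*o^4 - 8*o^3 + 66*o^2 + 7*o - 60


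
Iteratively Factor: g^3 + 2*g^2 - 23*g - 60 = (g + 4)*(g^2 - 2*g - 15) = (g - 5)*(g + 4)*(g + 3)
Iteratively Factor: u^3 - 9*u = (u + 3)*(u^2 - 3*u) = u*(u + 3)*(u - 3)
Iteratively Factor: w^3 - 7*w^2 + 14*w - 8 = (w - 1)*(w^2 - 6*w + 8) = (w - 2)*(w - 1)*(w - 4)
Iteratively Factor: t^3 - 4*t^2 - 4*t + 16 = (t - 2)*(t^2 - 2*t - 8) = (t - 2)*(t + 2)*(t - 4)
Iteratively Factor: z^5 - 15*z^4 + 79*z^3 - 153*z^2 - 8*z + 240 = (z - 5)*(z^4 - 10*z^3 + 29*z^2 - 8*z - 48) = (z - 5)*(z - 3)*(z^3 - 7*z^2 + 8*z + 16) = (z - 5)*(z - 3)*(z + 1)*(z^2 - 8*z + 16) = (z - 5)*(z - 4)*(z - 3)*(z + 1)*(z - 4)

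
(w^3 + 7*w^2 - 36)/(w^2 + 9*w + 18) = w - 2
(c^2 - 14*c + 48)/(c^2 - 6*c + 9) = (c^2 - 14*c + 48)/(c^2 - 6*c + 9)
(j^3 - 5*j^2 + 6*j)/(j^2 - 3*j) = j - 2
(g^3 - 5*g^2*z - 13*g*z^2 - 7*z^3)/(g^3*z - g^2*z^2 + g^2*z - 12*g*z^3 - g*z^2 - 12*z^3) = (-g^3 + 5*g^2*z + 13*g*z^2 + 7*z^3)/(z*(-g^3 + g^2*z - g^2 + 12*g*z^2 + g*z + 12*z^2))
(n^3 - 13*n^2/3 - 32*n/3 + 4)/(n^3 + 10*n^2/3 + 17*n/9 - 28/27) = 9*(n^2 - 4*n - 12)/(9*n^2 + 33*n + 28)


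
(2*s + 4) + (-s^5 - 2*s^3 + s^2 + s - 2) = -s^5 - 2*s^3 + s^2 + 3*s + 2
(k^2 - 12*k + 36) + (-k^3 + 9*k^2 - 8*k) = -k^3 + 10*k^2 - 20*k + 36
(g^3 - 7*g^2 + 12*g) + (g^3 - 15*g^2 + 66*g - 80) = 2*g^3 - 22*g^2 + 78*g - 80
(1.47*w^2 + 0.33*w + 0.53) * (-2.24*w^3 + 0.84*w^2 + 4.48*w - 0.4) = -3.2928*w^5 + 0.4956*w^4 + 5.6756*w^3 + 1.3356*w^2 + 2.2424*w - 0.212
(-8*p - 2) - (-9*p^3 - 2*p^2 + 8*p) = 9*p^3 + 2*p^2 - 16*p - 2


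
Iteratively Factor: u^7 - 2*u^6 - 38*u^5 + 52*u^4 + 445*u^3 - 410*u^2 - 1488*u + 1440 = (u + 4)*(u^6 - 6*u^5 - 14*u^4 + 108*u^3 + 13*u^2 - 462*u + 360) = (u - 1)*(u + 4)*(u^5 - 5*u^4 - 19*u^3 + 89*u^2 + 102*u - 360) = (u - 1)*(u + 3)*(u + 4)*(u^4 - 8*u^3 + 5*u^2 + 74*u - 120) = (u - 1)*(u + 3)^2*(u + 4)*(u^3 - 11*u^2 + 38*u - 40) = (u - 4)*(u - 1)*(u + 3)^2*(u + 4)*(u^2 - 7*u + 10) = (u - 5)*(u - 4)*(u - 1)*(u + 3)^2*(u + 4)*(u - 2)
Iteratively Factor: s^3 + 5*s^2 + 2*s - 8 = (s + 2)*(s^2 + 3*s - 4) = (s - 1)*(s + 2)*(s + 4)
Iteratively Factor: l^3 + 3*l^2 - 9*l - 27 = (l - 3)*(l^2 + 6*l + 9) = (l - 3)*(l + 3)*(l + 3)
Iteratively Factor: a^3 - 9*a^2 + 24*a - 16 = (a - 1)*(a^2 - 8*a + 16) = (a - 4)*(a - 1)*(a - 4)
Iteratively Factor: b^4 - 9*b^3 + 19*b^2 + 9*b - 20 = (b - 5)*(b^3 - 4*b^2 - b + 4) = (b - 5)*(b + 1)*(b^2 - 5*b + 4) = (b - 5)*(b - 1)*(b + 1)*(b - 4)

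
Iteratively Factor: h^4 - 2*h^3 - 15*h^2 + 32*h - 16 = (h - 1)*(h^3 - h^2 - 16*h + 16) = (h - 4)*(h - 1)*(h^2 + 3*h - 4) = (h - 4)*(h - 1)*(h + 4)*(h - 1)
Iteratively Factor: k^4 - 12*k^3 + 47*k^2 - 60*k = (k - 4)*(k^3 - 8*k^2 + 15*k) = (k - 5)*(k - 4)*(k^2 - 3*k) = k*(k - 5)*(k - 4)*(k - 3)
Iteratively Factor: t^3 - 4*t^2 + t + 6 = (t - 2)*(t^2 - 2*t - 3) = (t - 3)*(t - 2)*(t + 1)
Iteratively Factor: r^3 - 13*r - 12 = (r - 4)*(r^2 + 4*r + 3) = (r - 4)*(r + 3)*(r + 1)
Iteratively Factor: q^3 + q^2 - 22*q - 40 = (q + 2)*(q^2 - q - 20) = (q - 5)*(q + 2)*(q + 4)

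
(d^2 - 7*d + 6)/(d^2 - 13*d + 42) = (d - 1)/(d - 7)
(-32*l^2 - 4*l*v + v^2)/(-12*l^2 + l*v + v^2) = (-8*l + v)/(-3*l + v)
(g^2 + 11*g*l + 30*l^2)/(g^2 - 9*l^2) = (g^2 + 11*g*l + 30*l^2)/(g^2 - 9*l^2)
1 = 1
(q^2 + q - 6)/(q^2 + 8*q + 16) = (q^2 + q - 6)/(q^2 + 8*q + 16)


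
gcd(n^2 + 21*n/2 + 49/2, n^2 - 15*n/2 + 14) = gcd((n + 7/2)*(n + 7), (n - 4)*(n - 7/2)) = 1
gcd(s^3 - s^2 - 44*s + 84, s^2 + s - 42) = s^2 + s - 42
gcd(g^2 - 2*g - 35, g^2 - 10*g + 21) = g - 7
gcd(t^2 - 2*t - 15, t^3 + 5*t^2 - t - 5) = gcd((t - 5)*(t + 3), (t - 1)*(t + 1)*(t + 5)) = 1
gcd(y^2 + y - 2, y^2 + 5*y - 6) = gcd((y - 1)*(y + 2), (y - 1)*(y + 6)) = y - 1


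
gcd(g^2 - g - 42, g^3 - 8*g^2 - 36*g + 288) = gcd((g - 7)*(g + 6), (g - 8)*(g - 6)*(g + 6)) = g + 6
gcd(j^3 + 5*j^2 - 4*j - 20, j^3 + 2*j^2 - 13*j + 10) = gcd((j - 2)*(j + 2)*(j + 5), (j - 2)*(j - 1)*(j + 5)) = j^2 + 3*j - 10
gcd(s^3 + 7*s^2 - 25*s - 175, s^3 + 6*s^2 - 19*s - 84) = s + 7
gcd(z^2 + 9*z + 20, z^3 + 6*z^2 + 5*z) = z + 5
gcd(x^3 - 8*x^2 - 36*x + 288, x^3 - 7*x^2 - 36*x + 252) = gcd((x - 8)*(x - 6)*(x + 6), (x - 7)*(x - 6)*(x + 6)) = x^2 - 36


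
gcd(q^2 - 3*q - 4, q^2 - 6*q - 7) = q + 1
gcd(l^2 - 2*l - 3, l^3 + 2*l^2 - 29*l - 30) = l + 1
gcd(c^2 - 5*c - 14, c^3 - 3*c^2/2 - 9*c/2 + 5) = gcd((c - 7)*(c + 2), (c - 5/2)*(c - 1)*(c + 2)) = c + 2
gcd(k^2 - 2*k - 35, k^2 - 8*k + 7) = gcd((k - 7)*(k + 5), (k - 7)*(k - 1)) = k - 7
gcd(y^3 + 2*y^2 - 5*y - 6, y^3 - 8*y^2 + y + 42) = 1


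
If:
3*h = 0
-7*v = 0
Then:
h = 0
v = 0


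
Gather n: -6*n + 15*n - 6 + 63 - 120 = 9*n - 63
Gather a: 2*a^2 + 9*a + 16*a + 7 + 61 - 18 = 2*a^2 + 25*a + 50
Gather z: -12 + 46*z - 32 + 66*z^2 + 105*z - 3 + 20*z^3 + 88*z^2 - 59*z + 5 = 20*z^3 + 154*z^2 + 92*z - 42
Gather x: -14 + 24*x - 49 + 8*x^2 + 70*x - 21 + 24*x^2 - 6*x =32*x^2 + 88*x - 84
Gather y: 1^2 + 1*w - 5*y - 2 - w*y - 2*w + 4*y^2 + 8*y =-w + 4*y^2 + y*(3 - w) - 1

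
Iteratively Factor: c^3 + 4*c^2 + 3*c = (c + 1)*(c^2 + 3*c) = (c + 1)*(c + 3)*(c)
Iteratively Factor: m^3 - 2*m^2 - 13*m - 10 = (m + 2)*(m^2 - 4*m - 5) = (m + 1)*(m + 2)*(m - 5)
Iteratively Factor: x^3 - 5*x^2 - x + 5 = (x + 1)*(x^2 - 6*x + 5) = (x - 5)*(x + 1)*(x - 1)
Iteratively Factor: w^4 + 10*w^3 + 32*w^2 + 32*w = (w + 2)*(w^3 + 8*w^2 + 16*w) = (w + 2)*(w + 4)*(w^2 + 4*w) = w*(w + 2)*(w + 4)*(w + 4)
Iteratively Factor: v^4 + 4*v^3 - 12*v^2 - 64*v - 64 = (v - 4)*(v^3 + 8*v^2 + 20*v + 16) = (v - 4)*(v + 2)*(v^2 + 6*v + 8) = (v - 4)*(v + 2)*(v + 4)*(v + 2)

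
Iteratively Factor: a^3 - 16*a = (a + 4)*(a^2 - 4*a) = (a - 4)*(a + 4)*(a)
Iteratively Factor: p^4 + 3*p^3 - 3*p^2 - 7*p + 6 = (p + 2)*(p^3 + p^2 - 5*p + 3) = (p + 2)*(p + 3)*(p^2 - 2*p + 1) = (p - 1)*(p + 2)*(p + 3)*(p - 1)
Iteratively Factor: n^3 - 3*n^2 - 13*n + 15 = (n - 5)*(n^2 + 2*n - 3) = (n - 5)*(n - 1)*(n + 3)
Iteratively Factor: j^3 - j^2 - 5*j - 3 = (j - 3)*(j^2 + 2*j + 1) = (j - 3)*(j + 1)*(j + 1)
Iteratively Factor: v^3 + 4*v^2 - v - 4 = (v + 1)*(v^2 + 3*v - 4) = (v - 1)*(v + 1)*(v + 4)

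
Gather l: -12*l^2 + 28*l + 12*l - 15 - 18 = -12*l^2 + 40*l - 33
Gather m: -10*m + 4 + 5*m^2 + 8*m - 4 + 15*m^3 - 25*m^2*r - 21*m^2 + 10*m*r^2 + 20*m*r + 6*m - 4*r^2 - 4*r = 15*m^3 + m^2*(-25*r - 16) + m*(10*r^2 + 20*r + 4) - 4*r^2 - 4*r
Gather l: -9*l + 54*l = 45*l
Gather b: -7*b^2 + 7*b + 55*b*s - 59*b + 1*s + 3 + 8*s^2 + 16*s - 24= -7*b^2 + b*(55*s - 52) + 8*s^2 + 17*s - 21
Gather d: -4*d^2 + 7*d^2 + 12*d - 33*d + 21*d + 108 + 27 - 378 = 3*d^2 - 243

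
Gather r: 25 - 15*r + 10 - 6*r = 35 - 21*r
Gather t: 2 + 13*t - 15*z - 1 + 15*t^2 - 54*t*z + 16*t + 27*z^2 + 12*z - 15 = 15*t^2 + t*(29 - 54*z) + 27*z^2 - 3*z - 14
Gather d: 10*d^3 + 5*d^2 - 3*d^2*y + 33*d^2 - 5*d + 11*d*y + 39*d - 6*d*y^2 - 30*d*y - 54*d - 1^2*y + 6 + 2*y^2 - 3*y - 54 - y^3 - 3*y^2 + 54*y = 10*d^3 + d^2*(38 - 3*y) + d*(-6*y^2 - 19*y - 20) - y^3 - y^2 + 50*y - 48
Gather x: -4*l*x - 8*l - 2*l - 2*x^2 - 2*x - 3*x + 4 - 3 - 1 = -10*l - 2*x^2 + x*(-4*l - 5)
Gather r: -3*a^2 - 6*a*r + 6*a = -3*a^2 - 6*a*r + 6*a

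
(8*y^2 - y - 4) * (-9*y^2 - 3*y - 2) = -72*y^4 - 15*y^3 + 23*y^2 + 14*y + 8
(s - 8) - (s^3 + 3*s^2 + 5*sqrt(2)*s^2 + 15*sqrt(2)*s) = -s^3 - 5*sqrt(2)*s^2 - 3*s^2 - 15*sqrt(2)*s + s - 8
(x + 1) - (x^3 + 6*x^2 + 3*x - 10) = -x^3 - 6*x^2 - 2*x + 11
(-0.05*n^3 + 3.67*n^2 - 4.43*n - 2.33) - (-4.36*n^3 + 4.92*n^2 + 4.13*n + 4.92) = 4.31*n^3 - 1.25*n^2 - 8.56*n - 7.25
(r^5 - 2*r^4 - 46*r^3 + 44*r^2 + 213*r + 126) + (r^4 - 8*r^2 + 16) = r^5 - r^4 - 46*r^3 + 36*r^2 + 213*r + 142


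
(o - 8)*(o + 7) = o^2 - o - 56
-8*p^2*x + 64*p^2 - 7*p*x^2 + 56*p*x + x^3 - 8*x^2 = (-8*p + x)*(p + x)*(x - 8)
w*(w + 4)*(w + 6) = w^3 + 10*w^2 + 24*w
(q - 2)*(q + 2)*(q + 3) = q^3 + 3*q^2 - 4*q - 12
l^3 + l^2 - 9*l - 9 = (l - 3)*(l + 1)*(l + 3)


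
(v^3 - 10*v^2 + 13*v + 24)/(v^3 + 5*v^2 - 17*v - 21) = (v - 8)/(v + 7)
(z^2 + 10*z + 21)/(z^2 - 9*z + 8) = (z^2 + 10*z + 21)/(z^2 - 9*z + 8)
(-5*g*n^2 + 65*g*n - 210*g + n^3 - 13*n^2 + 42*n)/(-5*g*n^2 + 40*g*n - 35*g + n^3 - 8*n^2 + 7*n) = (n - 6)/(n - 1)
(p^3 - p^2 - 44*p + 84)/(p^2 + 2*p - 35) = (p^2 - 8*p + 12)/(p - 5)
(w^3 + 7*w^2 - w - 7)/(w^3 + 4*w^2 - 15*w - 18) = (w^2 + 6*w - 7)/(w^2 + 3*w - 18)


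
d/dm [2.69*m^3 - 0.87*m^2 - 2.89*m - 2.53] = 8.07*m^2 - 1.74*m - 2.89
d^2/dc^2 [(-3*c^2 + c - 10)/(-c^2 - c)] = 4*(-2*c^3 + 15*c^2 + 15*c + 5)/(c^3*(c^3 + 3*c^2 + 3*c + 1))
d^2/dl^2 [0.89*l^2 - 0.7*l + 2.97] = 1.78000000000000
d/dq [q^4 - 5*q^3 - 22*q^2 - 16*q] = 4*q^3 - 15*q^2 - 44*q - 16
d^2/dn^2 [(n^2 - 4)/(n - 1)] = -6/(n^3 - 3*n^2 + 3*n - 1)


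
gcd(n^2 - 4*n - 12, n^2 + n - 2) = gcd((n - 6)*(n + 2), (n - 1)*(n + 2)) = n + 2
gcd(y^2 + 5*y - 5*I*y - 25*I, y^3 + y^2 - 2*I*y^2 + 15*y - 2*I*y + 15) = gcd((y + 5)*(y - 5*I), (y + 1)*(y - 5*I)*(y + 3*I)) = y - 5*I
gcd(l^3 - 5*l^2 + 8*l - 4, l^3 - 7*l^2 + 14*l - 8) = l^2 - 3*l + 2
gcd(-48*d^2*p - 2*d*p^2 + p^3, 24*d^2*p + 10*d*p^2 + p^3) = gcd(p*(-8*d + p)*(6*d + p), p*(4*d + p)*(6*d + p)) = 6*d*p + p^2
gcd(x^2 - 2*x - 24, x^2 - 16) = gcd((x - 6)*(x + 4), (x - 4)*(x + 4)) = x + 4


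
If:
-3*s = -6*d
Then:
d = s/2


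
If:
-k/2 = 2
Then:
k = -4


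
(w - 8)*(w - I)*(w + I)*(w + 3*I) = w^4 - 8*w^3 + 3*I*w^3 + w^2 - 24*I*w^2 - 8*w + 3*I*w - 24*I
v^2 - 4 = (v - 2)*(v + 2)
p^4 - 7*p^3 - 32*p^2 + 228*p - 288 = (p - 8)*(p - 3)*(p - 2)*(p + 6)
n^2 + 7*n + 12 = (n + 3)*(n + 4)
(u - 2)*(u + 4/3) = u^2 - 2*u/3 - 8/3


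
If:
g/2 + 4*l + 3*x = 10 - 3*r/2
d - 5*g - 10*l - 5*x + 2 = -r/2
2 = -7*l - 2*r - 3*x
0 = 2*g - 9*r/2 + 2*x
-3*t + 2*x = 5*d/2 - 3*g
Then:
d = 4522/83 - 703*x/83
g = 1404/83 - 182*x/83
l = -23*x/83 - 202/83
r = 624/83 - 44*x/83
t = 2755*x/498 - 7093/249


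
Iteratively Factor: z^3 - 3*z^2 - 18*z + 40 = (z + 4)*(z^2 - 7*z + 10) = (z - 2)*(z + 4)*(z - 5)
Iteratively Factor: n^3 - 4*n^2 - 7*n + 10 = (n - 5)*(n^2 + n - 2) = (n - 5)*(n + 2)*(n - 1)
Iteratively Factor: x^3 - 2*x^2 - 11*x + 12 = (x - 1)*(x^2 - x - 12) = (x - 4)*(x - 1)*(x + 3)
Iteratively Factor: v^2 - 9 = (v + 3)*(v - 3)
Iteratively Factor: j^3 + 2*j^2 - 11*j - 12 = (j + 4)*(j^2 - 2*j - 3) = (j + 1)*(j + 4)*(j - 3)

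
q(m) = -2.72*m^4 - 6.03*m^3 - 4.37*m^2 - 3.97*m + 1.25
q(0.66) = -5.52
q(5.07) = -2714.28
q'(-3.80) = 365.03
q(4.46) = -1714.58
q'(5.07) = -1931.21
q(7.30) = -10330.70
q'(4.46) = -1368.03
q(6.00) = -5007.49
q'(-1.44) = 3.59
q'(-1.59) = 7.93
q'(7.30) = -5264.29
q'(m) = -10.88*m^3 - 18.09*m^2 - 8.74*m - 3.97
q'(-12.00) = 16296.59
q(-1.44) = 4.22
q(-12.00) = -46562.47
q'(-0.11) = -3.21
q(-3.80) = -283.05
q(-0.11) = 1.64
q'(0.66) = -20.75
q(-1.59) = 3.37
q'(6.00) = -3057.73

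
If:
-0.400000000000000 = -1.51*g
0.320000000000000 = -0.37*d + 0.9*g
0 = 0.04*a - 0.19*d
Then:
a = -1.05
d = -0.22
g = 0.26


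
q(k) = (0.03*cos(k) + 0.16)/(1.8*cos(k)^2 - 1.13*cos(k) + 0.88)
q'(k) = (3.6*sin(k)*cos(k) - 1.13*sin(k))*(0.03*cos(k) + 0.16)/(1.8*cos(k)^2 - 1.13*cos(k) + 0.88)^2 - 0.03*sin(k)/(1.8*cos(k)^2 - 1.13*cos(k) + 0.88)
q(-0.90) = 0.20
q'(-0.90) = -0.18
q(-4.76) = 0.19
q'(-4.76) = -0.26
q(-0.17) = 0.13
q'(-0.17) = -0.03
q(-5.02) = 0.24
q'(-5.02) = -0.05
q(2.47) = 0.05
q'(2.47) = -0.05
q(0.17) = 0.13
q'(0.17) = 0.03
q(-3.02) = 0.03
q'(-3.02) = 0.01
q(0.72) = 0.17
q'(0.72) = 0.15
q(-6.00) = 0.13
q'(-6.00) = 0.05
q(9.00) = 0.04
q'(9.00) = -0.02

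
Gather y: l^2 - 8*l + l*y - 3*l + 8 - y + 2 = l^2 - 11*l + y*(l - 1) + 10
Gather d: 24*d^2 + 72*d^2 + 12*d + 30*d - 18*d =96*d^2 + 24*d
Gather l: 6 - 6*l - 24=-6*l - 18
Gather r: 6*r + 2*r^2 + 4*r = 2*r^2 + 10*r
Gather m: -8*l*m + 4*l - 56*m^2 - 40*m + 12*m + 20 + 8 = 4*l - 56*m^2 + m*(-8*l - 28) + 28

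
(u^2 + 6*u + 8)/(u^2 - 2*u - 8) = (u + 4)/(u - 4)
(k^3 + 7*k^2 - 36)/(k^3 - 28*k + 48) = (k + 3)/(k - 4)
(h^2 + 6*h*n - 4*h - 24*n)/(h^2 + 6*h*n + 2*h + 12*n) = (h - 4)/(h + 2)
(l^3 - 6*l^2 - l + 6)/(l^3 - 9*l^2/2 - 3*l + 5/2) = 2*(l^2 - 7*l + 6)/(2*l^2 - 11*l + 5)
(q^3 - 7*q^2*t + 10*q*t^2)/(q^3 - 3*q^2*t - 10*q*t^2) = (q - 2*t)/(q + 2*t)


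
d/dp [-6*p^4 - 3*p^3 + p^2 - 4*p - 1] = -24*p^3 - 9*p^2 + 2*p - 4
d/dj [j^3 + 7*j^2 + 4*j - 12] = 3*j^2 + 14*j + 4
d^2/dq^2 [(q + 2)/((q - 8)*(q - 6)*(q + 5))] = 2*(3*q^5 - 15*q^4 - 41*q^3 - 1086*q^2 + 6228*q + 10568)/(q^9 - 27*q^8 + 177*q^7 + 1179*q^6 - 16854*q^5 + 13572*q^4 + 447272*q^3 - 1206720*q^2 - 3801600*q + 13824000)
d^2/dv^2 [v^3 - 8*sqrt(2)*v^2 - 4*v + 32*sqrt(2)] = 6*v - 16*sqrt(2)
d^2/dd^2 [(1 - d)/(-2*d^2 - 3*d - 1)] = 2*((d - 1)*(4*d + 3)^2 - (6*d + 1)*(2*d^2 + 3*d + 1))/(2*d^2 + 3*d + 1)^3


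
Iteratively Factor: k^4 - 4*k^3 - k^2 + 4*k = (k + 1)*(k^3 - 5*k^2 + 4*k) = (k - 4)*(k + 1)*(k^2 - k) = (k - 4)*(k - 1)*(k + 1)*(k)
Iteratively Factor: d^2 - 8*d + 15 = (d - 3)*(d - 5)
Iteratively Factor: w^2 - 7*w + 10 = (w - 2)*(w - 5)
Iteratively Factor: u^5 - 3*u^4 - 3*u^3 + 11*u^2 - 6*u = (u - 3)*(u^4 - 3*u^2 + 2*u) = (u - 3)*(u + 2)*(u^3 - 2*u^2 + u) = u*(u - 3)*(u + 2)*(u^2 - 2*u + 1) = u*(u - 3)*(u - 1)*(u + 2)*(u - 1)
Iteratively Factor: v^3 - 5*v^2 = (v)*(v^2 - 5*v) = v^2*(v - 5)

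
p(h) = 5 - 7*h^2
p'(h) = -14*h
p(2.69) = -45.65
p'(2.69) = -37.66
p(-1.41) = -8.92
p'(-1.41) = 19.74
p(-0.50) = 3.25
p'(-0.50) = 7.00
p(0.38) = 3.99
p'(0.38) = -5.32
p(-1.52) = -11.17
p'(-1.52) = 21.28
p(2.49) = -38.40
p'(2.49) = -34.86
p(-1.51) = -10.96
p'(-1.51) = 21.14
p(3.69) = -90.31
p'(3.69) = -51.66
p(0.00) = 5.00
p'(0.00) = 0.00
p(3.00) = -58.00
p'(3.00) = -42.00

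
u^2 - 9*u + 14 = (u - 7)*(u - 2)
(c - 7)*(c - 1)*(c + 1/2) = c^3 - 15*c^2/2 + 3*c + 7/2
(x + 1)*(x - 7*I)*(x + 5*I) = x^3 + x^2 - 2*I*x^2 + 35*x - 2*I*x + 35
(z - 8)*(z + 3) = z^2 - 5*z - 24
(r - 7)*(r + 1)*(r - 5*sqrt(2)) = r^3 - 5*sqrt(2)*r^2 - 6*r^2 - 7*r + 30*sqrt(2)*r + 35*sqrt(2)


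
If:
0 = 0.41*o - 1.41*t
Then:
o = 3.4390243902439*t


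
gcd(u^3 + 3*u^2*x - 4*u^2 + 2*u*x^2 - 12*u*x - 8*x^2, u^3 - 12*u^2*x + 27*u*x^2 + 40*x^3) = u + x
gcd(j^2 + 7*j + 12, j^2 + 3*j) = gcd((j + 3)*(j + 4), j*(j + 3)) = j + 3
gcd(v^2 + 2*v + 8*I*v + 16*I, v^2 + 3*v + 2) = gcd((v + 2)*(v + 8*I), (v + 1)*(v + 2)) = v + 2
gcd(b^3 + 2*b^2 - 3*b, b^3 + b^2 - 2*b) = b^2 - b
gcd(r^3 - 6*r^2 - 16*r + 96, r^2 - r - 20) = r + 4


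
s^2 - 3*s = s*(s - 3)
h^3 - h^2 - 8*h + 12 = (h - 2)^2*(h + 3)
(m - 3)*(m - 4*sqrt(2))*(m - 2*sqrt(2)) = m^3 - 6*sqrt(2)*m^2 - 3*m^2 + 16*m + 18*sqrt(2)*m - 48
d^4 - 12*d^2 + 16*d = d*(d - 2)^2*(d + 4)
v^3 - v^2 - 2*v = v*(v - 2)*(v + 1)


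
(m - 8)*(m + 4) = m^2 - 4*m - 32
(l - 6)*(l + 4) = l^2 - 2*l - 24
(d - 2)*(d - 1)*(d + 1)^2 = d^4 - d^3 - 3*d^2 + d + 2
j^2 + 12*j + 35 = (j + 5)*(j + 7)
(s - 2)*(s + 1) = s^2 - s - 2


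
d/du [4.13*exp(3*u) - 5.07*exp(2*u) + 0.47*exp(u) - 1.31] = (12.39*exp(2*u) - 10.14*exp(u) + 0.47)*exp(u)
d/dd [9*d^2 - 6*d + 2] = 18*d - 6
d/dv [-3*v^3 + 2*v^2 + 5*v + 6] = -9*v^2 + 4*v + 5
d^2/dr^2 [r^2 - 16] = 2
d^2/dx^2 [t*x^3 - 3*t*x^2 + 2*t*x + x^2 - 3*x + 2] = 6*t*x - 6*t + 2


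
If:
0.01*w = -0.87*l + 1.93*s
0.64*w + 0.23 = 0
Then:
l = 2.2183908045977*s + 0.00413074712643678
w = -0.36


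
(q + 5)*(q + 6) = q^2 + 11*q + 30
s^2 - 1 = (s - 1)*(s + 1)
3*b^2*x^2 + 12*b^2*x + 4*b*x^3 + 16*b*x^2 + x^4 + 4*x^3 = x*(b + x)*(3*b + x)*(x + 4)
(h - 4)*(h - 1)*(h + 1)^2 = h^4 - 3*h^3 - 5*h^2 + 3*h + 4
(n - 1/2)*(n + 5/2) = n^2 + 2*n - 5/4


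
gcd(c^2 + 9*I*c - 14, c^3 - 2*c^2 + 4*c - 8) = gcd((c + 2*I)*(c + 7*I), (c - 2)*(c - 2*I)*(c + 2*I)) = c + 2*I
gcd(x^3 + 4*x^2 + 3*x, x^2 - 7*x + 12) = 1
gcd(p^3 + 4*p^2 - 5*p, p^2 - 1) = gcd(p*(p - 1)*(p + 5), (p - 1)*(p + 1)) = p - 1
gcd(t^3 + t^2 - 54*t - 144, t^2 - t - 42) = t + 6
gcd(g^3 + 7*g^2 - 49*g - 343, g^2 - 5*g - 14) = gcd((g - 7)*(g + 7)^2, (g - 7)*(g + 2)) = g - 7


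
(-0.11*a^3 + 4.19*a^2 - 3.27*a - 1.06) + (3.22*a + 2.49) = -0.11*a^3 + 4.19*a^2 - 0.0499999999999998*a + 1.43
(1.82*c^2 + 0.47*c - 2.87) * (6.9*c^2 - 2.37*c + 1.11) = 12.558*c^4 - 1.0704*c^3 - 18.8967*c^2 + 7.3236*c - 3.1857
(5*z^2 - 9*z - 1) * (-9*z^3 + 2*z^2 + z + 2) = -45*z^5 + 91*z^4 - 4*z^3 - z^2 - 19*z - 2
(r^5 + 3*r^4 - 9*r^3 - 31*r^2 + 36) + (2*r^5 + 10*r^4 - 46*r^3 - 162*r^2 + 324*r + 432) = 3*r^5 + 13*r^4 - 55*r^3 - 193*r^2 + 324*r + 468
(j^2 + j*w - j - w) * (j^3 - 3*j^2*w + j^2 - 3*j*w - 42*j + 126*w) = j^5 - 2*j^4*w - 3*j^3*w^2 - 43*j^3 + 86*j^2*w + 42*j^2 + 129*j*w^2 - 84*j*w - 126*w^2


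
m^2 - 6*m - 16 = (m - 8)*(m + 2)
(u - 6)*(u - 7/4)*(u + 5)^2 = u^4 + 9*u^3/4 - 42*u^2 - 355*u/4 + 525/2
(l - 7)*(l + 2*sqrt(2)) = l^2 - 7*l + 2*sqrt(2)*l - 14*sqrt(2)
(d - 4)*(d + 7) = d^2 + 3*d - 28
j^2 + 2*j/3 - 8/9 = (j - 2/3)*(j + 4/3)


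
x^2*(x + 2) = x^3 + 2*x^2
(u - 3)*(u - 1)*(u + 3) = u^3 - u^2 - 9*u + 9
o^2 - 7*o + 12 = (o - 4)*(o - 3)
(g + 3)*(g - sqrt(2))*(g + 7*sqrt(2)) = g^3 + 3*g^2 + 6*sqrt(2)*g^2 - 14*g + 18*sqrt(2)*g - 42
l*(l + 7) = l^2 + 7*l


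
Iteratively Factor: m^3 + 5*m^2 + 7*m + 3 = (m + 1)*(m^2 + 4*m + 3) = (m + 1)*(m + 3)*(m + 1)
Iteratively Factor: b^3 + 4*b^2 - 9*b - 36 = (b - 3)*(b^2 + 7*b + 12) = (b - 3)*(b + 3)*(b + 4)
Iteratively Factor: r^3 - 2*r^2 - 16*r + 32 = (r - 4)*(r^2 + 2*r - 8) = (r - 4)*(r - 2)*(r + 4)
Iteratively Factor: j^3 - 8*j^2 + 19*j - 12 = (j - 4)*(j^2 - 4*j + 3) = (j - 4)*(j - 1)*(j - 3)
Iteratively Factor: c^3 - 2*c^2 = (c)*(c^2 - 2*c) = c*(c - 2)*(c)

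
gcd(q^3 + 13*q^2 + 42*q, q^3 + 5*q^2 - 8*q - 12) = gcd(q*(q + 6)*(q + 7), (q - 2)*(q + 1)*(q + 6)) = q + 6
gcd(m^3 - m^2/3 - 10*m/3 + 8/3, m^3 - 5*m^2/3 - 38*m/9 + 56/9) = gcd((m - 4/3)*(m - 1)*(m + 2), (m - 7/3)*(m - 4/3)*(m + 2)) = m^2 + 2*m/3 - 8/3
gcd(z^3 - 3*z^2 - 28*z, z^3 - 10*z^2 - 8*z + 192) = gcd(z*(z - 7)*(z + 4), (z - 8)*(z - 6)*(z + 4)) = z + 4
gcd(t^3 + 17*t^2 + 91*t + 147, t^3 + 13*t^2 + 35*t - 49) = t^2 + 14*t + 49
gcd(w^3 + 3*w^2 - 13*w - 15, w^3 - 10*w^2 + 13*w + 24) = w^2 - 2*w - 3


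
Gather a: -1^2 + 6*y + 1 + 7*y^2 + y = 7*y^2 + 7*y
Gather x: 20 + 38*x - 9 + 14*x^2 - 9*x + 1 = 14*x^2 + 29*x + 12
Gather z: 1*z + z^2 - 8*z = z^2 - 7*z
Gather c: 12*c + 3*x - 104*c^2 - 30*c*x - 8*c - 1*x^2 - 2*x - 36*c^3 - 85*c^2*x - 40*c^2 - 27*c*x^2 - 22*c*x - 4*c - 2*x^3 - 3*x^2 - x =-36*c^3 + c^2*(-85*x - 144) + c*(-27*x^2 - 52*x) - 2*x^3 - 4*x^2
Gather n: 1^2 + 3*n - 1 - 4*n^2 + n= -4*n^2 + 4*n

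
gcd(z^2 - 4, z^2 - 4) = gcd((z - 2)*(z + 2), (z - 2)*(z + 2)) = z^2 - 4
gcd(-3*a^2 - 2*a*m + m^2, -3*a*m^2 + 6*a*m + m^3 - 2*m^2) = 3*a - m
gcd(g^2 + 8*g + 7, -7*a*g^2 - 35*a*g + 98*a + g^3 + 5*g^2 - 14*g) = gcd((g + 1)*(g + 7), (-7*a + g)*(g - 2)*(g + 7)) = g + 7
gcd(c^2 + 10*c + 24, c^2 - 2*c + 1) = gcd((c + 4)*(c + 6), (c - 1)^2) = 1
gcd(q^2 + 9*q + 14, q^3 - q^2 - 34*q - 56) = q + 2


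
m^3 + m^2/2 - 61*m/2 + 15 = (m - 5)*(m - 1/2)*(m + 6)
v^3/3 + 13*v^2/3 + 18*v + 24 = (v/3 + 1)*(v + 4)*(v + 6)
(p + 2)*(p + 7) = p^2 + 9*p + 14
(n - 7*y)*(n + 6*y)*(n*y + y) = n^3*y - n^2*y^2 + n^2*y - 42*n*y^3 - n*y^2 - 42*y^3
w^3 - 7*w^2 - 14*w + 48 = (w - 8)*(w - 2)*(w + 3)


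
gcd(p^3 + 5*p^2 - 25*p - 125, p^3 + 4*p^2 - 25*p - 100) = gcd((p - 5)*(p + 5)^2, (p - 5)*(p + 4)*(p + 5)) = p^2 - 25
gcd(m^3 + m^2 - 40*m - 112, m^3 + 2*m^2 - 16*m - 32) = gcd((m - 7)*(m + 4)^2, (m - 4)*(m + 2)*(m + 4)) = m + 4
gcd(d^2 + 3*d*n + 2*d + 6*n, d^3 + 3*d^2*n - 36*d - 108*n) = d + 3*n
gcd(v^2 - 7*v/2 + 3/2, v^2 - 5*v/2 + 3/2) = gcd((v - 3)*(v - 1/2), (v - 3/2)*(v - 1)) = 1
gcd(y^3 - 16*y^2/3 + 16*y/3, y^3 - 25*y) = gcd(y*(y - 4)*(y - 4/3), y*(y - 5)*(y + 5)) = y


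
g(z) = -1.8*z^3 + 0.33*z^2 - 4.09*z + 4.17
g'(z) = -5.4*z^2 + 0.66*z - 4.09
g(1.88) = -14.31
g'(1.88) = -21.93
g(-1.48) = 16.78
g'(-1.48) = -16.89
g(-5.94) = 417.36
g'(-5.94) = -198.54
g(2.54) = -33.59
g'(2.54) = -37.25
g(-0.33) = 5.62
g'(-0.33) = -4.90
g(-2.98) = 66.92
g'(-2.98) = -54.01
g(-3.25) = 82.74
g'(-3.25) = -63.27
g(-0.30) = 5.48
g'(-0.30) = -4.77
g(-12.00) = 3211.17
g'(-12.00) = -789.61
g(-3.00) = 68.01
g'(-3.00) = -54.67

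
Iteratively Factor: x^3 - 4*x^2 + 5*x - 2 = (x - 1)*(x^2 - 3*x + 2) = (x - 2)*(x - 1)*(x - 1)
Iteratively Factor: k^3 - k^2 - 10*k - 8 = (k - 4)*(k^2 + 3*k + 2) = (k - 4)*(k + 2)*(k + 1)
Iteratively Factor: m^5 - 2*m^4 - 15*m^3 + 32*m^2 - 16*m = (m - 1)*(m^4 - m^3 - 16*m^2 + 16*m) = m*(m - 1)*(m^3 - m^2 - 16*m + 16) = m*(m - 4)*(m - 1)*(m^2 + 3*m - 4) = m*(m - 4)*(m - 1)^2*(m + 4)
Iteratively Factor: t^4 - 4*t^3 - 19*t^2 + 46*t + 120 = (t - 5)*(t^3 + t^2 - 14*t - 24) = (t - 5)*(t + 2)*(t^2 - t - 12) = (t - 5)*(t - 4)*(t + 2)*(t + 3)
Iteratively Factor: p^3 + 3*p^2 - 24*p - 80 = (p + 4)*(p^2 - p - 20) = (p - 5)*(p + 4)*(p + 4)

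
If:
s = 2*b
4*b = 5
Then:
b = 5/4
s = 5/2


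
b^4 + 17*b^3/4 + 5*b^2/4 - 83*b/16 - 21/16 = (b - 1)*(b + 1/4)*(b + 3/2)*(b + 7/2)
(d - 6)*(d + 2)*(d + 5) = d^3 + d^2 - 32*d - 60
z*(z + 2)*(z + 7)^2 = z^4 + 16*z^3 + 77*z^2 + 98*z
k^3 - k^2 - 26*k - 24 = (k - 6)*(k + 1)*(k + 4)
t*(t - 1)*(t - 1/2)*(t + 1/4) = t^4 - 5*t^3/4 + t^2/8 + t/8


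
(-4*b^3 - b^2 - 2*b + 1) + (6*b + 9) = -4*b^3 - b^2 + 4*b + 10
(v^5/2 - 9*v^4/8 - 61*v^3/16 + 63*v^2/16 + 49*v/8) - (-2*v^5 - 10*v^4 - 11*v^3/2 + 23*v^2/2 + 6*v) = 5*v^5/2 + 71*v^4/8 + 27*v^3/16 - 121*v^2/16 + v/8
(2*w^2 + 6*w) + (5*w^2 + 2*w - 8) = 7*w^2 + 8*w - 8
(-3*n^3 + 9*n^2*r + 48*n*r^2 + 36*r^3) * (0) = 0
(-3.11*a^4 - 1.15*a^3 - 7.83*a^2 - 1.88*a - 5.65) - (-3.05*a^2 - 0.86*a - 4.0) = -3.11*a^4 - 1.15*a^3 - 4.78*a^2 - 1.02*a - 1.65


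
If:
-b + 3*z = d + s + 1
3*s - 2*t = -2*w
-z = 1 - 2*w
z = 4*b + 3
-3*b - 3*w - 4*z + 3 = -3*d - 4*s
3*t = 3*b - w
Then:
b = -65/62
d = -181/62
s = -19/31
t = -63/62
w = -3/31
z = -37/31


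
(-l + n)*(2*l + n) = -2*l^2 + l*n + n^2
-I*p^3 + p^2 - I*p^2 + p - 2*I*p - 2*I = (p - I)*(p + 2*I)*(-I*p - I)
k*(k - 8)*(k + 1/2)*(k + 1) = k^4 - 13*k^3/2 - 23*k^2/2 - 4*k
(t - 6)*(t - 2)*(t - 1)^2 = t^4 - 10*t^3 + 29*t^2 - 32*t + 12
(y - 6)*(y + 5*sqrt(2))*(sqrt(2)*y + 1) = sqrt(2)*y^3 - 6*sqrt(2)*y^2 + 11*y^2 - 66*y + 5*sqrt(2)*y - 30*sqrt(2)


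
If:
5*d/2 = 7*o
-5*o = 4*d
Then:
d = 0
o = 0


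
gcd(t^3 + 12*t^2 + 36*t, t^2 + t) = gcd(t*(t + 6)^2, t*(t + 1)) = t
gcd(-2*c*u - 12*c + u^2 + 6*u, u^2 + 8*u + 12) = u + 6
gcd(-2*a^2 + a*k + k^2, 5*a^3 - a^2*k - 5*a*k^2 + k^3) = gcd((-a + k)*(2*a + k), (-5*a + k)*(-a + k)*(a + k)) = a - k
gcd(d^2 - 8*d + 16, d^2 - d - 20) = 1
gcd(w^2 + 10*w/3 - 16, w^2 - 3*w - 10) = 1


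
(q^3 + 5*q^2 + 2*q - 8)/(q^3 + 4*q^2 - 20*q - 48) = (q^2 + 3*q - 4)/(q^2 + 2*q - 24)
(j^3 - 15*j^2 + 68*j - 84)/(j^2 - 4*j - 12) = (j^2 - 9*j + 14)/(j + 2)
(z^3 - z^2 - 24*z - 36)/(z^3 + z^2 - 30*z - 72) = (z + 2)/(z + 4)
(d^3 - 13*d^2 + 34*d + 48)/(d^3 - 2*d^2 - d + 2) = (d^2 - 14*d + 48)/(d^2 - 3*d + 2)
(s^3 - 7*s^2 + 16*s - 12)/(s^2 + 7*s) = (s^3 - 7*s^2 + 16*s - 12)/(s*(s + 7))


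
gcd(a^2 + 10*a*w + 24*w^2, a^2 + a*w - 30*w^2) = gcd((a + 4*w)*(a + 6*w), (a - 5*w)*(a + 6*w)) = a + 6*w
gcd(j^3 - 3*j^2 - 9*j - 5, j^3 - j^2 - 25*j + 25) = j - 5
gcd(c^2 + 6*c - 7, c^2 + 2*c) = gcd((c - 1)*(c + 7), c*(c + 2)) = 1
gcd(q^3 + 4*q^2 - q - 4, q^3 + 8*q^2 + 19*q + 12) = q^2 + 5*q + 4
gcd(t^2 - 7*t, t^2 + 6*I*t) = t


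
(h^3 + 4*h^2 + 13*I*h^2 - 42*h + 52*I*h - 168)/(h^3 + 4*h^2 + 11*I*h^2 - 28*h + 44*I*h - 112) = (h + 6*I)/(h + 4*I)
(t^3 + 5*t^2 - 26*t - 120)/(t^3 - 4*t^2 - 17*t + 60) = (t + 6)/(t - 3)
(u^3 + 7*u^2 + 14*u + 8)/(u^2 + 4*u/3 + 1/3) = 3*(u^2 + 6*u + 8)/(3*u + 1)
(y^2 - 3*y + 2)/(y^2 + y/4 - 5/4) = 4*(y - 2)/(4*y + 5)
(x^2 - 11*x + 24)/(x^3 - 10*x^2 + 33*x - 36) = (x - 8)/(x^2 - 7*x + 12)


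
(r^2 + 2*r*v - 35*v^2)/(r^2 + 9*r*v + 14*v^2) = (r - 5*v)/(r + 2*v)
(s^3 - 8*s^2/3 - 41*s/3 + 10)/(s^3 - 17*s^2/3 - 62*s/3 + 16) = (s - 5)/(s - 8)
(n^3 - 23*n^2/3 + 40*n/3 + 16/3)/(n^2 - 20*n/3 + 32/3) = (3*n^2 - 11*n - 4)/(3*n - 8)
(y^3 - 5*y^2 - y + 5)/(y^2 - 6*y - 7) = (y^2 - 6*y + 5)/(y - 7)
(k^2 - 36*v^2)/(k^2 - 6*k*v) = (k + 6*v)/k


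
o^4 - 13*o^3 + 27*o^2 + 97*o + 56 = (o - 8)*(o - 7)*(o + 1)^2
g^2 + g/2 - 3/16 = (g - 1/4)*(g + 3/4)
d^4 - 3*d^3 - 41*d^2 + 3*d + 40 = (d - 8)*(d - 1)*(d + 1)*(d + 5)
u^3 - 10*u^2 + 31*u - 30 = (u - 5)*(u - 3)*(u - 2)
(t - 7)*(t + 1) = t^2 - 6*t - 7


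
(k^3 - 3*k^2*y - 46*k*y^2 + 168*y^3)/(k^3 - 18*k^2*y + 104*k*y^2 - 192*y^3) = (-k - 7*y)/(-k + 8*y)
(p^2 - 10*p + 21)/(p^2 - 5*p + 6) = (p - 7)/(p - 2)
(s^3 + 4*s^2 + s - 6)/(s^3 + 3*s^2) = (s^2 + s - 2)/s^2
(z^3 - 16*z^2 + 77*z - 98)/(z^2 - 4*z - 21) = (z^2 - 9*z + 14)/(z + 3)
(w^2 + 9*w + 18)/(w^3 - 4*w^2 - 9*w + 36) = (w + 6)/(w^2 - 7*w + 12)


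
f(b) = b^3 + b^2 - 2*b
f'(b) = 3*b^2 + 2*b - 2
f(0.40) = -0.58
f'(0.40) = -0.72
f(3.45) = 46.07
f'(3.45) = 40.61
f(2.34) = 13.61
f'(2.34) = 19.11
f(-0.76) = 1.66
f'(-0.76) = -1.79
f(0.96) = -0.11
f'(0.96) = 2.68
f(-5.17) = -101.12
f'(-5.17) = 67.85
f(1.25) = 1.02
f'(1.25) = 5.19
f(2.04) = 8.57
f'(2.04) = 14.56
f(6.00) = 240.00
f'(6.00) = 118.00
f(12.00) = 1848.00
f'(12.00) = 454.00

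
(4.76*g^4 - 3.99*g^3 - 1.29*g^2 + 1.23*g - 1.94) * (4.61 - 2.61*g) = -12.4236*g^5 + 32.3575*g^4 - 15.027*g^3 - 9.1572*g^2 + 10.7337*g - 8.9434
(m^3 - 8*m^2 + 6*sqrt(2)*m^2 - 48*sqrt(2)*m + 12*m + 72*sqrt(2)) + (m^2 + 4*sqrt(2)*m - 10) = m^3 - 7*m^2 + 6*sqrt(2)*m^2 - 44*sqrt(2)*m + 12*m - 10 + 72*sqrt(2)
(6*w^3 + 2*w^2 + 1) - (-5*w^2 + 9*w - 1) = 6*w^3 + 7*w^2 - 9*w + 2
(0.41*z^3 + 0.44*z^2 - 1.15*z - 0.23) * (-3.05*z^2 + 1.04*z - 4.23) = -1.2505*z^5 - 0.9156*z^4 + 2.2308*z^3 - 2.3557*z^2 + 4.6253*z + 0.9729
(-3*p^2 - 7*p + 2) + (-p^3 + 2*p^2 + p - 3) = -p^3 - p^2 - 6*p - 1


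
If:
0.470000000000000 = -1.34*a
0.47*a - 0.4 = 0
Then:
No Solution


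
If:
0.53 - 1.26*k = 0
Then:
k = 0.42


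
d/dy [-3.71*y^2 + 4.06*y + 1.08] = 4.06 - 7.42*y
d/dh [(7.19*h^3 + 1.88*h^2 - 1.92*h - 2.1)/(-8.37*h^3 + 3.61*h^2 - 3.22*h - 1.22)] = (41.6915*h^4 - 78.4444*h^3 - 78.1688*h^2 + 10.5748*h - 4.4196)/(70.0569*h^6 - 60.4314*h^5 + 66.9349*h^4 - 2.8256*h^3 + 1.56*h^2 + 7.8568*h + 1.4884)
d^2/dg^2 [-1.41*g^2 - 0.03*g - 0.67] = -2.82000000000000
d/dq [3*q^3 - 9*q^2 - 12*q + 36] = 9*q^2 - 18*q - 12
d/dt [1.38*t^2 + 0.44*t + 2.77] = 2.76*t + 0.44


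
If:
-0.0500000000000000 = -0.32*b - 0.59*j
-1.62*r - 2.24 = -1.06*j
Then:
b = -2.81780660377358*r - 3.73997641509434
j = 1.52830188679245*r + 2.11320754716981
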